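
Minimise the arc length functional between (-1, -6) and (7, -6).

Arc-length functional: J[y] = ∫ sqrt(1 + (y')^2) dx.
Lagrangian L = sqrt(1 + (y')^2) has no explicit y dependence, so ∂L/∂y = 0 and the Euler-Lagrange equation gives
    d/dx( y' / sqrt(1 + (y')^2) ) = 0  ⇒  y' / sqrt(1 + (y')^2) = const.
Hence y' is constant, so y(x) is affine.
Fitting the endpoints (-1, -6) and (7, -6):
    slope m = ((-6) − (-6)) / (7 − (-1)) = 0,
    intercept c = (-6) − m·(-1) = -6.
Extremal: y(x) = -6.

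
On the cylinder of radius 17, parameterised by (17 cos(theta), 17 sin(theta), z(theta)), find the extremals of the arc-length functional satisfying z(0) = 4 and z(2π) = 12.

Parameterise the cylinder of radius R = 17 as
    r(θ) = (17 cos θ, 17 sin θ, z(θ)).
The arc-length element is
    ds = sqrt(289 + (dz/dθ)^2) dθ,
so the Lagrangian is L = sqrt(289 + z'^2).
L depends on z' only, not on z or θ, so ∂L/∂z = 0 and
    ∂L/∂z' = z' / sqrt(289 + z'^2).
The Euler-Lagrange equation gives
    d/dθ( z' / sqrt(289 + z'^2) ) = 0,
so z' is constant. Integrating once:
    z(θ) = a θ + b,
a helix on the cylinder (a straight line when the cylinder is unrolled). The constants a, b are determined by the endpoint conditions.
With endpoint conditions z(0) = 4 and z(2π) = 12: from z(0) = b we get b = 4, and a·2π + 4 = 12 gives a = 4/π, so
    z(θ) = (4/π) θ + 4.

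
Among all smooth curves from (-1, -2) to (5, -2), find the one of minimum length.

Arc-length functional: J[y] = ∫ sqrt(1 + (y')^2) dx.
Lagrangian L = sqrt(1 + (y')^2) has no explicit y dependence, so ∂L/∂y = 0 and the Euler-Lagrange equation gives
    d/dx( y' / sqrt(1 + (y')^2) ) = 0  ⇒  y' / sqrt(1 + (y')^2) = const.
Hence y' is constant, so y(x) is affine.
Fitting the endpoints (-1, -2) and (5, -2):
    slope m = ((-2) − (-2)) / (5 − (-1)) = 0,
    intercept c = (-2) − m·(-1) = -2.
Extremal: y(x) = -2.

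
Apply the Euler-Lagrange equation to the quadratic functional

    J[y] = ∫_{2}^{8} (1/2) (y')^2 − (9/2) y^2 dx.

The Lagrangian is L = (1/2) (y')^2 − (9/2) y^2.
Compute ∂L/∂y = -9y, ∂L/∂y' = y'.
The Euler-Lagrange equation d/dx(∂L/∂y') − ∂L/∂y = 0 reduces to
    y'' + 9 y = 0.
Its general solution is
    y(x) = A sin(3x) + B cos(3x),
with A, B fixed by the endpoint conditions.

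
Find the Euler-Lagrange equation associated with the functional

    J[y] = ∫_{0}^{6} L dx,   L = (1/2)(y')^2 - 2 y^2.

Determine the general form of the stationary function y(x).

The Lagrangian is L = (1/2)(y')^2 - 2 y^2.
∂L/∂y = -4y.
∂L/∂y' = y'.
The Euler-Lagrange equation d/dx(∂L/∂y') − ∂L/∂y = 0 becomes:
    y'' + 4 y = 0
General solution: y(x) = A sin(2x) + B cos(2x), where A and B are arbitrary constants fixed by the endpoint conditions.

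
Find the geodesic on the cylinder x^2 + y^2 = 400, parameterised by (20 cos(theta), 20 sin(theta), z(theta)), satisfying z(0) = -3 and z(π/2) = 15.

Parameterise the cylinder of radius R = 20 as
    r(θ) = (20 cos θ, 20 sin θ, z(θ)).
The arc-length element is
    ds = sqrt(400 + (dz/dθ)^2) dθ,
so the Lagrangian is L = sqrt(400 + z'^2).
L depends on z' only, not on z or θ, so ∂L/∂z = 0 and
    ∂L/∂z' = z' / sqrt(400 + z'^2).
The Euler-Lagrange equation gives
    d/dθ( z' / sqrt(400 + z'^2) ) = 0,
so z' is constant. Integrating once:
    z(θ) = a θ + b,
a helix on the cylinder (a straight line when the cylinder is unrolled). The constants a, b are determined by the endpoint conditions.
With endpoint conditions z(0) = -3 and z(π/2) = 15: from z(0) = b we get b = -3, and a·π/2 + -3 = 15 gives a = 36/π, so
    z(θ) = (36/π) θ − 3.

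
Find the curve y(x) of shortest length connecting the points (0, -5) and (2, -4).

Arc-length functional: J[y] = ∫ sqrt(1 + (y')^2) dx.
Lagrangian L = sqrt(1 + (y')^2) has no explicit y dependence, so ∂L/∂y = 0 and the Euler-Lagrange equation gives
    d/dx( y' / sqrt(1 + (y')^2) ) = 0  ⇒  y' / sqrt(1 + (y')^2) = const.
Hence y' is constant, so y(x) is affine.
Fitting the endpoints (0, -5) and (2, -4):
    slope m = ((-4) − (-5)) / (2 − 0) = 1/2,
    intercept c = (-5) − m·0 = -5.
Extremal: y(x) = (1/2) x - 5.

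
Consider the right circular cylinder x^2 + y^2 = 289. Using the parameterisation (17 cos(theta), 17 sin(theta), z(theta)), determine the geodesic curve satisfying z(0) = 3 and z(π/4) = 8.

Parameterise the cylinder of radius R = 17 as
    r(θ) = (17 cos θ, 17 sin θ, z(θ)).
The arc-length element is
    ds = sqrt(289 + (dz/dθ)^2) dθ,
so the Lagrangian is L = sqrt(289 + z'^2).
L depends on z' only, not on z or θ, so ∂L/∂z = 0 and
    ∂L/∂z' = z' / sqrt(289 + z'^2).
The Euler-Lagrange equation gives
    d/dθ( z' / sqrt(289 + z'^2) ) = 0,
so z' is constant. Integrating once:
    z(θ) = a θ + b,
a helix on the cylinder (a straight line when the cylinder is unrolled). The constants a, b are determined by the endpoint conditions.
With endpoint conditions z(0) = 3 and z(π/4) = 8: from z(0) = b we get b = 3, and a·π/4 + 3 = 8 gives a = 20/π, so
    z(θ) = (20/π) θ + 3.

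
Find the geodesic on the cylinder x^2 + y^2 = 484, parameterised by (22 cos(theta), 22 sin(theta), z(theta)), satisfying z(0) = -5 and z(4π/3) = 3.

Parameterise the cylinder of radius R = 22 as
    r(θ) = (22 cos θ, 22 sin θ, z(θ)).
The arc-length element is
    ds = sqrt(484 + (dz/dθ)^2) dθ,
so the Lagrangian is L = sqrt(484 + z'^2).
L depends on z' only, not on z or θ, so ∂L/∂z = 0 and
    ∂L/∂z' = z' / sqrt(484 + z'^2).
The Euler-Lagrange equation gives
    d/dθ( z' / sqrt(484 + z'^2) ) = 0,
so z' is constant. Integrating once:
    z(θ) = a θ + b,
a helix on the cylinder (a straight line when the cylinder is unrolled). The constants a, b are determined by the endpoint conditions.
With endpoint conditions z(0) = -5 and z(4π/3) = 3: from z(0) = b we get b = -5, and a·4π/3 + -5 = 3 gives a = 6/π, so
    z(θ) = (6/π) θ − 5.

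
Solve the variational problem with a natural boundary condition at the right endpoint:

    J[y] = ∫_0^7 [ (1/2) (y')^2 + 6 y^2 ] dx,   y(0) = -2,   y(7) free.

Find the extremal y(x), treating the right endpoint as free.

The Lagrangian L = (1/2) (y')^2 + 6 y^2 gives
    ∂L/∂y = 12 y,   ∂L/∂y' = y'.
Euler-Lagrange: y'' − 12 y = 0.
With k = sqrt(12), the general solution is
    y(x) = A cosh(sqrt(12) x) + B sinh(sqrt(12) x).
Fixed left endpoint y(0) = -2 ⇒ A = -2.
The right endpoint x = 7 is free, so the natural (transversality) condition is ∂L/∂y' |_{x=7} = 0, i.e. y'(7) = 0.
Compute y'(x) = A k sinh(k x) + B k cosh(k x), so
    y'(7) = A k sinh(k·7) + B k cosh(k·7) = 0
    ⇒ B = −A tanh(k·7) = 2 tanh(sqrt(12)·7).
Therefore the extremal is
    y(x) = −2 cosh(sqrt(12) x) + 2 tanh(sqrt(12)·7) sinh(sqrt(12) x).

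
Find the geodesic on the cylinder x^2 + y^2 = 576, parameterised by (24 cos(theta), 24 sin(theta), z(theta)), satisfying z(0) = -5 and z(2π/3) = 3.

Parameterise the cylinder of radius R = 24 as
    r(θ) = (24 cos θ, 24 sin θ, z(θ)).
The arc-length element is
    ds = sqrt(576 + (dz/dθ)^2) dθ,
so the Lagrangian is L = sqrt(576 + z'^2).
L depends on z' only, not on z or θ, so ∂L/∂z = 0 and
    ∂L/∂z' = z' / sqrt(576 + z'^2).
The Euler-Lagrange equation gives
    d/dθ( z' / sqrt(576 + z'^2) ) = 0,
so z' is constant. Integrating once:
    z(θ) = a θ + b,
a helix on the cylinder (a straight line when the cylinder is unrolled). The constants a, b are determined by the endpoint conditions.
With endpoint conditions z(0) = -5 and z(2π/3) = 3: from z(0) = b we get b = -5, and a·2π/3 + -5 = 3 gives a = 12/π, so
    z(θ) = (12/π) θ − 5.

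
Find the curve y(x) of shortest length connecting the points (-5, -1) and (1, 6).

Arc-length functional: J[y] = ∫ sqrt(1 + (y')^2) dx.
Lagrangian L = sqrt(1 + (y')^2) has no explicit y dependence, so ∂L/∂y = 0 and the Euler-Lagrange equation gives
    d/dx( y' / sqrt(1 + (y')^2) ) = 0  ⇒  y' / sqrt(1 + (y')^2) = const.
Hence y' is constant, so y(x) is affine.
Fitting the endpoints (-5, -1) and (1, 6):
    slope m = (6 − (-1)) / (1 − (-5)) = 7/6,
    intercept c = (-1) − m·(-5) = 29/6.
Extremal: y(x) = (7/6) x + 29/6.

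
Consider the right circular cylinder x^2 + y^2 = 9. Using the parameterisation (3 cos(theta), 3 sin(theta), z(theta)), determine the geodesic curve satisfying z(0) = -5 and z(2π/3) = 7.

Parameterise the cylinder of radius R = 3 as
    r(θ) = (3 cos θ, 3 sin θ, z(θ)).
The arc-length element is
    ds = sqrt(9 + (dz/dθ)^2) dθ,
so the Lagrangian is L = sqrt(9 + z'^2).
L depends on z' only, not on z or θ, so ∂L/∂z = 0 and
    ∂L/∂z' = z' / sqrt(9 + z'^2).
The Euler-Lagrange equation gives
    d/dθ( z' / sqrt(9 + z'^2) ) = 0,
so z' is constant. Integrating once:
    z(θ) = a θ + b,
a helix on the cylinder (a straight line when the cylinder is unrolled). The constants a, b are determined by the endpoint conditions.
With endpoint conditions z(0) = -5 and z(2π/3) = 7: from z(0) = b we get b = -5, and a·2π/3 + -5 = 7 gives a = 18/π, so
    z(θ) = (18/π) θ − 5.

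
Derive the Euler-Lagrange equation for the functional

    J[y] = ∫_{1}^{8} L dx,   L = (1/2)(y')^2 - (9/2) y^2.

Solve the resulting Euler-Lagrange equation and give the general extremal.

The Lagrangian is L = (1/2)(y')^2 - (9/2) y^2.
∂L/∂y = -9y.
∂L/∂y' = y'.
The Euler-Lagrange equation d/dx(∂L/∂y') − ∂L/∂y = 0 becomes:
    y'' + 9 y = 0
General solution: y(x) = A sin(3x) + B cos(3x), where A and B are arbitrary constants fixed by the endpoint conditions.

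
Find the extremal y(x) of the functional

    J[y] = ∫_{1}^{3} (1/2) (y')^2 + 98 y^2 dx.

The Lagrangian is L = (1/2) (y')^2 + 98 y^2.
Compute ∂L/∂y = 196y, ∂L/∂y' = y'.
The Euler-Lagrange equation d/dx(∂L/∂y') − ∂L/∂y = 0 reduces to
    y'' − 196 y = 0.
Its general solution is
    y(x) = A e^(14x) + B e^(−14x),
with A, B fixed by the endpoint conditions.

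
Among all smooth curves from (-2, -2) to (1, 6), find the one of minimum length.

Arc-length functional: J[y] = ∫ sqrt(1 + (y')^2) dx.
Lagrangian L = sqrt(1 + (y')^2) has no explicit y dependence, so ∂L/∂y = 0 and the Euler-Lagrange equation gives
    d/dx( y' / sqrt(1 + (y')^2) ) = 0  ⇒  y' / sqrt(1 + (y')^2) = const.
Hence y' is constant, so y(x) is affine.
Fitting the endpoints (-2, -2) and (1, 6):
    slope m = (6 − (-2)) / (1 − (-2)) = 8/3,
    intercept c = (-2) − m·(-2) = 10/3.
Extremal: y(x) = (8/3) x + 10/3.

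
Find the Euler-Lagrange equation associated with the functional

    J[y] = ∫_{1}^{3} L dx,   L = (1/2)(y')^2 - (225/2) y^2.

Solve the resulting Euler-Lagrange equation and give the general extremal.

The Lagrangian is L = (1/2)(y')^2 - (225/2) y^2.
∂L/∂y = -225y.
∂L/∂y' = y'.
The Euler-Lagrange equation d/dx(∂L/∂y') − ∂L/∂y = 0 becomes:
    y'' + 225 y = 0
General solution: y(x) = A sin(15x) + B cos(15x), where A and B are arbitrary constants fixed by the endpoint conditions.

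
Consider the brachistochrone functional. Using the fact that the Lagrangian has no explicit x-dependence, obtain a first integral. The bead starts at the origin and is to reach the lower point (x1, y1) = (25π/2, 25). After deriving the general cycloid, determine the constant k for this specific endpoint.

The Lagrangian L = sqrt((1 + y'^2) / y) has no explicit x dependence, so the Beltrami identity applies:
    L − y' ∂L/∂y' = C.
Compute ∂L/∂y' = y' / sqrt(y (1 + y'^2)).
Substitute:
    sqrt((1 + y'^2)/y) − y'·y' / sqrt(y (1 + y'^2))
    = (1 + y'^2) / sqrt(y (1 + y'^2)) − y'^2 / sqrt(y (1 + y'^2))
    = 1 / sqrt(y (1 + y'^2)) = C.
Squaring and rearranging gives the first integral
    y (1 + y'^2) = 1/C^2 =: k   (constant).
Solving this first-order ODE by the substitution
    y = (k/2)(1 − cos θ)
yields the cycloid parameterisation
    x(θ) = (k/2)(θ − sin θ),   y(θ) = (k/2)(1 − cos θ).
The constant k is fixed by the endpoint condition.
Now fit the given lower endpoint (x1, y1) = (25π/2, 25). At the bottom of the first arch (θ = π), the parametric equations give
    y(π) = (k/2)(1 − cos π) = k,
    x(π) = (k/2)(π − sin π) = kπ/2.
Matching y(π) = 25 gives k = 25, consistent with x(π) = 25π/2. Therefore the specific cycloid is
    x(θ) = (25/2)(θ − sin θ),   y(θ) = (25/2)(1 − cos θ).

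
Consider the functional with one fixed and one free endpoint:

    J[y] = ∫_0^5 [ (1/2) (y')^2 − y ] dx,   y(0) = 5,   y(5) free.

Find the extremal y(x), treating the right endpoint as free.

The Lagrangian L = (1/2) (y')^2 − y gives
    ∂L/∂y = −1,   ∂L/∂y' = y'.
Euler-Lagrange: d/dx(y') − (−1) = 0, i.e. y'' + 1 = 0, so
    y(x) = −(1/2) x^2 + C1 x + C2.
Fixed left endpoint y(0) = 5 ⇒ C2 = 5.
The right endpoint x = 5 is free, so the natural (transversality) condition is ∂L/∂y' |_{x=5} = 0, i.e. y'(5) = 0.
Compute y'(x) = −1 x + C1, so y'(5) = −5 + C1 = 0 ⇒ C1 = 5.
Therefore the extremal is
    y(x) = −x^2/2 + 5 x + 5.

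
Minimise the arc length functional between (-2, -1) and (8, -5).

Arc-length functional: J[y] = ∫ sqrt(1 + (y')^2) dx.
Lagrangian L = sqrt(1 + (y')^2) has no explicit y dependence, so ∂L/∂y = 0 and the Euler-Lagrange equation gives
    d/dx( y' / sqrt(1 + (y')^2) ) = 0  ⇒  y' / sqrt(1 + (y')^2) = const.
Hence y' is constant, so y(x) is affine.
Fitting the endpoints (-2, -1) and (8, -5):
    slope m = ((-5) − (-1)) / (8 − (-2)) = -2/5,
    intercept c = (-1) − m·(-2) = -9/5.
Extremal: y(x) = (-2/5) x - 9/5.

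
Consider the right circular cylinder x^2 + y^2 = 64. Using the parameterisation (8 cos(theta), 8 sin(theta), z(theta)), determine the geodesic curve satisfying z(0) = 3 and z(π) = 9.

Parameterise the cylinder of radius R = 8 as
    r(θ) = (8 cos θ, 8 sin θ, z(θ)).
The arc-length element is
    ds = sqrt(64 + (dz/dθ)^2) dθ,
so the Lagrangian is L = sqrt(64 + z'^2).
L depends on z' only, not on z or θ, so ∂L/∂z = 0 and
    ∂L/∂z' = z' / sqrt(64 + z'^2).
The Euler-Lagrange equation gives
    d/dθ( z' / sqrt(64 + z'^2) ) = 0,
so z' is constant. Integrating once:
    z(θ) = a θ + b,
a helix on the cylinder (a straight line when the cylinder is unrolled). The constants a, b are determined by the endpoint conditions.
With endpoint conditions z(0) = 3 and z(π) = 9: from z(0) = b we get b = 3, and a·π + 3 = 9 gives a = 6/π, so
    z(θ) = (6/π) θ + 3.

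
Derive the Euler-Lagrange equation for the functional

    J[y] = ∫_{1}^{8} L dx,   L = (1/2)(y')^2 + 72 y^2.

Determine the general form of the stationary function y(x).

The Lagrangian is L = (1/2)(y')^2 + 72 y^2.
∂L/∂y = 144y.
∂L/∂y' = y'.
The Euler-Lagrange equation d/dx(∂L/∂y') − ∂L/∂y = 0 becomes:
    y'' - 144 y = 0
General solution: y(x) = A e^(12x) + B e^(-12x), where A and B are arbitrary constants fixed by the endpoint conditions.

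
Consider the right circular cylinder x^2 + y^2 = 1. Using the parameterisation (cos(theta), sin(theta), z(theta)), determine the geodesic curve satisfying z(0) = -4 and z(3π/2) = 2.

Parameterise the cylinder of radius R = 1 as
    r(θ) = (cos θ, sin θ, z(θ)).
The arc-length element is
    ds = sqrt(1 + (dz/dθ)^2) dθ,
so the Lagrangian is L = sqrt(1 + z'^2).
L depends on z' only, not on z or θ, so ∂L/∂z = 0 and
    ∂L/∂z' = z' / sqrt(1 + z'^2).
The Euler-Lagrange equation gives
    d/dθ( z' / sqrt(1 + z'^2) ) = 0,
so z' is constant. Integrating once:
    z(θ) = a θ + b,
a helix on the cylinder (a straight line when the cylinder is unrolled). The constants a, b are determined by the endpoint conditions.
With endpoint conditions z(0) = -4 and z(3π/2) = 2: from z(0) = b we get b = -4, and a·3π/2 + -4 = 2 gives a = 4/π, so
    z(θ) = (4/π) θ − 4.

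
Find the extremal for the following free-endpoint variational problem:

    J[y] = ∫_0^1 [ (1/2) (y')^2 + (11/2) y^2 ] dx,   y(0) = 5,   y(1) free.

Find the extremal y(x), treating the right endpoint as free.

The Lagrangian L = (1/2) (y')^2 + (11/2) y^2 gives
    ∂L/∂y = 11 y,   ∂L/∂y' = y'.
Euler-Lagrange: y'' − 11 y = 0.
With k = sqrt(11), the general solution is
    y(x) = A cosh(sqrt(11) x) + B sinh(sqrt(11) x).
Fixed left endpoint y(0) = 5 ⇒ A = 5.
The right endpoint x = 1 is free, so the natural (transversality) condition is ∂L/∂y' |_{x=1} = 0, i.e. y'(1) = 0.
Compute y'(x) = A k sinh(k x) + B k cosh(k x), so
    y'(1) = A k sinh(k·1) + B k cosh(k·1) = 0
    ⇒ B = −A tanh(k·1) = − 5 tanh(sqrt(11)·1).
Therefore the extremal is
    y(x) = 5 cosh(sqrt(11) x) − 5 tanh(sqrt(11)·1) sinh(sqrt(11) x).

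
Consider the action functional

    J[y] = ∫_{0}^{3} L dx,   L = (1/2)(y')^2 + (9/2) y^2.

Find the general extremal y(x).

The Lagrangian is L = (1/2)(y')^2 + (9/2) y^2.
∂L/∂y = 9y.
∂L/∂y' = y'.
The Euler-Lagrange equation d/dx(∂L/∂y') − ∂L/∂y = 0 becomes:
    y'' - 9 y = 0
General solution: y(x) = A e^(3x) + B e^(-3x), where A and B are arbitrary constants fixed by the endpoint conditions.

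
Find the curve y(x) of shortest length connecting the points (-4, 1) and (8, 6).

Arc-length functional: J[y] = ∫ sqrt(1 + (y')^2) dx.
Lagrangian L = sqrt(1 + (y')^2) has no explicit y dependence, so ∂L/∂y = 0 and the Euler-Lagrange equation gives
    d/dx( y' / sqrt(1 + (y')^2) ) = 0  ⇒  y' / sqrt(1 + (y')^2) = const.
Hence y' is constant, so y(x) is affine.
Fitting the endpoints (-4, 1) and (8, 6):
    slope m = (6 − 1) / (8 − (-4)) = 5/12,
    intercept c = 1 − m·(-4) = 8/3.
Extremal: y(x) = (5/12) x + 8/3.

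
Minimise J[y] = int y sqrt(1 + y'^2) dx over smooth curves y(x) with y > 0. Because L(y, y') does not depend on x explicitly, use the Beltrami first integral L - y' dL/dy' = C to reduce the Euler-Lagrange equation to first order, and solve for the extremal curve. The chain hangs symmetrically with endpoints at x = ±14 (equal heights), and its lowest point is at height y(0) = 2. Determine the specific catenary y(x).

The Lagrangian L(y, y') = y sqrt(1 + y'^2) has no explicit x dependence, so the Beltrami identity applies:
    L − y' ∂L/∂y' = C.
Compute ∂L/∂y' = y · y' / sqrt(1 + y'^2). Then
    L − y' ∂L/∂y'
    = y sqrt(1 + y'^2) − y · y'^2 / sqrt(1 + y'^2)
    = y (1 + y'^2 − y'^2) / sqrt(1 + y'^2)
    = y / sqrt(1 + y'^2) = C.
Squaring gives y^2 = C^2 (1 + y'^2), i.e.
    y'^2 = y^2 / C^2 − 1.
Separating variables,
    dy / sqrt(y^2 − C^2) = dx / C,
and integrating gives arccosh(y / C) = (x − a)/C, so
    y(x) = C cosh((x − a)/C),
the catenary. The constants C and a are fixed by the two endpoint conditions (and, for the hanging-chain problem, the length constraint selects C).
Now fit the given data. The endpoints x = ±14 are symmetric at equal height, so the catenary is even about its minimum: a = 0 and y(x) = C cosh(x/C). The lowest point is y(0) = C cosh(0) = C, and we are told y(0) = 2, so C = 2. Therefore
    y(x) = 2 cosh(x/2),
and at the endpoints
    y(±14) = 2 cosh(14/2).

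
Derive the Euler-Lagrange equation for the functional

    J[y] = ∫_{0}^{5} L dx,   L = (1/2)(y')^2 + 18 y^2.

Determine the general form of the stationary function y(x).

The Lagrangian is L = (1/2)(y')^2 + 18 y^2.
∂L/∂y = 36y.
∂L/∂y' = y'.
The Euler-Lagrange equation d/dx(∂L/∂y') − ∂L/∂y = 0 becomes:
    y'' - 36 y = 0
General solution: y(x) = A e^(6x) + B e^(-6x), where A and B are arbitrary constants fixed by the endpoint conditions.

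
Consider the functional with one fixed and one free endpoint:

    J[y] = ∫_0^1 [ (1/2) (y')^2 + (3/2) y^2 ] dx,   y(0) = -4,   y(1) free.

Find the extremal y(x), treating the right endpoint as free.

The Lagrangian L = (1/2) (y')^2 + (3/2) y^2 gives
    ∂L/∂y = 3 y,   ∂L/∂y' = y'.
Euler-Lagrange: y'' − 3 y = 0.
With k = sqrt(3), the general solution is
    y(x) = A cosh(sqrt(3) x) + B sinh(sqrt(3) x).
Fixed left endpoint y(0) = -4 ⇒ A = -4.
The right endpoint x = 1 is free, so the natural (transversality) condition is ∂L/∂y' |_{x=1} = 0, i.e. y'(1) = 0.
Compute y'(x) = A k sinh(k x) + B k cosh(k x), so
    y'(1) = A k sinh(k·1) + B k cosh(k·1) = 0
    ⇒ B = −A tanh(k·1) = 4 tanh(sqrt(3)·1).
Therefore the extremal is
    y(x) = −4 cosh(sqrt(3) x) + 4 tanh(sqrt(3)·1) sinh(sqrt(3) x).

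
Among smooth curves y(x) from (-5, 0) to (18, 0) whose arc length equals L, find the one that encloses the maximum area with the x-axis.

Set up the augmented Lagrangian using a multiplier λ for the length constraint:
    F(y, y') = y − λ sqrt(1 + y'^2).
F has no explicit x dependence, so the Beltrami identity yields a first integral
    F − y' ∂F/∂y' = C.
Compute ∂F/∂y' = −λ y' / sqrt(1 + y'^2). Then
    y − λ sqrt(1 + y'^2) + λ y'^2 / sqrt(1 + y'^2) = C
    ⇒  y − λ / sqrt(1 + y'^2) = C.
Solving for y' and integrating gives
    (x − a)^2 + (y − b)^2 = λ^2,
a circular arc of radius λ. The constants a, b are determined by the endpoint conditions y(-5) = y(18) = 0, and λ is fixed implicitly by the length constraint
    ∫_{-5}^{18} sqrt(1 + y'^2) dx = L.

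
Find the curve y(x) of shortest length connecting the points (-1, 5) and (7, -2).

Arc-length functional: J[y] = ∫ sqrt(1 + (y')^2) dx.
Lagrangian L = sqrt(1 + (y')^2) has no explicit y dependence, so ∂L/∂y = 0 and the Euler-Lagrange equation gives
    d/dx( y' / sqrt(1 + (y')^2) ) = 0  ⇒  y' / sqrt(1 + (y')^2) = const.
Hence y' is constant, so y(x) is affine.
Fitting the endpoints (-1, 5) and (7, -2):
    slope m = ((-2) − 5) / (7 − (-1)) = -7/8,
    intercept c = 5 − m·(-1) = 33/8.
Extremal: y(x) = (-7/8) x + 33/8.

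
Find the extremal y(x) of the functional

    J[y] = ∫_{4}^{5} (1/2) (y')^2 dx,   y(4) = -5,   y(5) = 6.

The Lagrangian is L = (1/2) (y')^2.
Compute ∂L/∂y = 0, ∂L/∂y' = y'.
The Euler-Lagrange equation d/dx(∂L/∂y') − ∂L/∂y = 0 reduces to
    y'' = 0.
Its general solution is
    y(x) = A x + B,
with A, B fixed by the endpoint conditions.
Applying the endpoint conditions y(4) = -5 and y(5) = 6: solve A·4 + B = -5 and A·5 + B = 6. Subtracting gives A(5 − 4) = 6 − -5, so A = 11, and B = -5 − A·4 = -49. Therefore
    y(x) = 11 x - 49.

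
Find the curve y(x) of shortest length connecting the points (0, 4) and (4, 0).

Arc-length functional: J[y] = ∫ sqrt(1 + (y')^2) dx.
Lagrangian L = sqrt(1 + (y')^2) has no explicit y dependence, so ∂L/∂y = 0 and the Euler-Lagrange equation gives
    d/dx( y' / sqrt(1 + (y')^2) ) = 0  ⇒  y' / sqrt(1 + (y')^2) = const.
Hence y' is constant, so y(x) is affine.
Fitting the endpoints (0, 4) and (4, 0):
    slope m = (0 − 4) / (4 − 0) = -1,
    intercept c = 4 − m·0 = 4.
Extremal: y(x) = -x + 4.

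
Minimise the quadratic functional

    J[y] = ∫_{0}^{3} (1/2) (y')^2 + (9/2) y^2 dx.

The Lagrangian is L = (1/2) (y')^2 + (9/2) y^2.
Compute ∂L/∂y = 9y, ∂L/∂y' = y'.
The Euler-Lagrange equation d/dx(∂L/∂y') − ∂L/∂y = 0 reduces to
    y'' − 9 y = 0.
Its general solution is
    y(x) = A e^(3x) + B e^(−3x),
with A, B fixed by the endpoint conditions.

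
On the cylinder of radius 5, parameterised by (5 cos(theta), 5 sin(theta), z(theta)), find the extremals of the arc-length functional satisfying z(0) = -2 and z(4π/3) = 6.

Parameterise the cylinder of radius R = 5 as
    r(θ) = (5 cos θ, 5 sin θ, z(θ)).
The arc-length element is
    ds = sqrt(25 + (dz/dθ)^2) dθ,
so the Lagrangian is L = sqrt(25 + z'^2).
L depends on z' only, not on z or θ, so ∂L/∂z = 0 and
    ∂L/∂z' = z' / sqrt(25 + z'^2).
The Euler-Lagrange equation gives
    d/dθ( z' / sqrt(25 + z'^2) ) = 0,
so z' is constant. Integrating once:
    z(θ) = a θ + b,
a helix on the cylinder (a straight line when the cylinder is unrolled). The constants a, b are determined by the endpoint conditions.
With endpoint conditions z(0) = -2 and z(4π/3) = 6: from z(0) = b we get b = -2, and a·4π/3 + -2 = 6 gives a = 6/π, so
    z(θ) = (6/π) θ − 2.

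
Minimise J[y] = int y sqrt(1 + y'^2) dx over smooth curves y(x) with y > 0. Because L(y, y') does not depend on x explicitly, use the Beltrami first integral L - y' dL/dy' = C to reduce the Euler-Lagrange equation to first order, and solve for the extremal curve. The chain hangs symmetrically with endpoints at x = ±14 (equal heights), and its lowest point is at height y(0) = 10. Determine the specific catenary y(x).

The Lagrangian L(y, y') = y sqrt(1 + y'^2) has no explicit x dependence, so the Beltrami identity applies:
    L − y' ∂L/∂y' = C.
Compute ∂L/∂y' = y · y' / sqrt(1 + y'^2). Then
    L − y' ∂L/∂y'
    = y sqrt(1 + y'^2) − y · y'^2 / sqrt(1 + y'^2)
    = y (1 + y'^2 − y'^2) / sqrt(1 + y'^2)
    = y / sqrt(1 + y'^2) = C.
Squaring gives y^2 = C^2 (1 + y'^2), i.e.
    y'^2 = y^2 / C^2 − 1.
Separating variables,
    dy / sqrt(y^2 − C^2) = dx / C,
and integrating gives arccosh(y / C) = (x − a)/C, so
    y(x) = C cosh((x − a)/C),
the catenary. The constants C and a are fixed by the two endpoint conditions (and, for the hanging-chain problem, the length constraint selects C).
Now fit the given data. The endpoints x = ±14 are symmetric at equal height, so the catenary is even about its minimum: a = 0 and y(x) = C cosh(x/C). The lowest point is y(0) = C cosh(0) = C, and we are told y(0) = 10, so C = 10. Therefore
    y(x) = 10 cosh(x/10),
and at the endpoints
    y(±14) = 10 cosh(14/10).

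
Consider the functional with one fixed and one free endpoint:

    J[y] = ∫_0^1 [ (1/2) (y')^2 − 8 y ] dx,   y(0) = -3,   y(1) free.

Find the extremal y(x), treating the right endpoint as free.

The Lagrangian L = (1/2) (y')^2 − 8 y gives
    ∂L/∂y = −8,   ∂L/∂y' = y'.
Euler-Lagrange: d/dx(y') − (−8) = 0, i.e. y'' + 8 = 0, so
    y(x) = −(8/2) x^2 + C1 x + C2.
Fixed left endpoint y(0) = -3 ⇒ C2 = -3.
The right endpoint x = 1 is free, so the natural (transversality) condition is ∂L/∂y' |_{x=1} = 0, i.e. y'(1) = 0.
Compute y'(x) = −8 x + C1, so y'(1) = −8 + C1 = 0 ⇒ C1 = 8.
Therefore the extremal is
    y(x) = −4 x^2 + 8 x − 3.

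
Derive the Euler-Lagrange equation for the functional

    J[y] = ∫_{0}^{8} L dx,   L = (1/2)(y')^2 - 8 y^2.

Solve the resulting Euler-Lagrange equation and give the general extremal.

The Lagrangian is L = (1/2)(y')^2 - 8 y^2.
∂L/∂y = -16y.
∂L/∂y' = y'.
The Euler-Lagrange equation d/dx(∂L/∂y') − ∂L/∂y = 0 becomes:
    y'' + 16 y = 0
General solution: y(x) = A sin(4x) + B cos(4x), where A and B are arbitrary constants fixed by the endpoint conditions.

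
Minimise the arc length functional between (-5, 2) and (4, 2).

Arc-length functional: J[y] = ∫ sqrt(1 + (y')^2) dx.
Lagrangian L = sqrt(1 + (y')^2) has no explicit y dependence, so ∂L/∂y = 0 and the Euler-Lagrange equation gives
    d/dx( y' / sqrt(1 + (y')^2) ) = 0  ⇒  y' / sqrt(1 + (y')^2) = const.
Hence y' is constant, so y(x) is affine.
Fitting the endpoints (-5, 2) and (4, 2):
    slope m = (2 − 2) / (4 − (-5)) = 0,
    intercept c = 2 − m·(-5) = 2.
Extremal: y(x) = 2.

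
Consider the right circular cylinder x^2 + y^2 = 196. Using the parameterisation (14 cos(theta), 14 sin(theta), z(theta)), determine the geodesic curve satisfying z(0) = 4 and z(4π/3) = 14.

Parameterise the cylinder of radius R = 14 as
    r(θ) = (14 cos θ, 14 sin θ, z(θ)).
The arc-length element is
    ds = sqrt(196 + (dz/dθ)^2) dθ,
so the Lagrangian is L = sqrt(196 + z'^2).
L depends on z' only, not on z or θ, so ∂L/∂z = 0 and
    ∂L/∂z' = z' / sqrt(196 + z'^2).
The Euler-Lagrange equation gives
    d/dθ( z' / sqrt(196 + z'^2) ) = 0,
so z' is constant. Integrating once:
    z(θ) = a θ + b,
a helix on the cylinder (a straight line when the cylinder is unrolled). The constants a, b are determined by the endpoint conditions.
With endpoint conditions z(0) = 4 and z(4π/3) = 14: from z(0) = b we get b = 4, and a·4π/3 + 4 = 14 gives a = 15/(2π), so
    z(θ) = (15/(2π)) θ + 4.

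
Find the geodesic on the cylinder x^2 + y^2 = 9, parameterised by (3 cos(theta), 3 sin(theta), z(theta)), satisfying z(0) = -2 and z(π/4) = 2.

Parameterise the cylinder of radius R = 3 as
    r(θ) = (3 cos θ, 3 sin θ, z(θ)).
The arc-length element is
    ds = sqrt(9 + (dz/dθ)^2) dθ,
so the Lagrangian is L = sqrt(9 + z'^2).
L depends on z' only, not on z or θ, so ∂L/∂z = 0 and
    ∂L/∂z' = z' / sqrt(9 + z'^2).
The Euler-Lagrange equation gives
    d/dθ( z' / sqrt(9 + z'^2) ) = 0,
so z' is constant. Integrating once:
    z(θ) = a θ + b,
a helix on the cylinder (a straight line when the cylinder is unrolled). The constants a, b are determined by the endpoint conditions.
With endpoint conditions z(0) = -2 and z(π/4) = 2: from z(0) = b we get b = -2, and a·π/4 + -2 = 2 gives a = 16/π, so
    z(θ) = (16/π) θ − 2.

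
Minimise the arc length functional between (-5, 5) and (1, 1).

Arc-length functional: J[y] = ∫ sqrt(1 + (y')^2) dx.
Lagrangian L = sqrt(1 + (y')^2) has no explicit y dependence, so ∂L/∂y = 0 and the Euler-Lagrange equation gives
    d/dx( y' / sqrt(1 + (y')^2) ) = 0  ⇒  y' / sqrt(1 + (y')^2) = const.
Hence y' is constant, so y(x) is affine.
Fitting the endpoints (-5, 5) and (1, 1):
    slope m = (1 − 5) / (1 − (-5)) = -2/3,
    intercept c = 5 − m·(-5) = 5/3.
Extremal: y(x) = (-2/3) x + 5/3.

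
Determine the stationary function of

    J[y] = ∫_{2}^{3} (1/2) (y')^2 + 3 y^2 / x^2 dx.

The Lagrangian is L = (1/2) (y')^2 + 3 y^2 / x^2.
Compute ∂L/∂y = 6y/x^2, ∂L/∂y' = y'.
The Euler-Lagrange equation d/dx(∂L/∂y') − ∂L/∂y = 0 reduces to
    y'' − 6/x^2 · y = 0  (x > 0).
Its general solution is
    y(x) = A x^3 + B x^(-2),
with A, B fixed by the endpoint conditions.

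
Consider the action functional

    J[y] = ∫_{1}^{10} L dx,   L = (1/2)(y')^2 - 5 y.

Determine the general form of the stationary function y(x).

The Lagrangian is L = (1/2)(y')^2 - 5 y.
∂L/∂y = -5.
∂L/∂y' = y'.
The Euler-Lagrange equation d/dx(∂L/∂y') − ∂L/∂y = 0 becomes:
    y'' + 5 = 0
General solution: y(x) = -(5/2) x^2 + A x + B, where A and B are arbitrary constants fixed by the endpoint conditions.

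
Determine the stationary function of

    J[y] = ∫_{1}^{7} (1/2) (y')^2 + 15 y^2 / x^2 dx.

The Lagrangian is L = (1/2) (y')^2 + 15 y^2 / x^2.
Compute ∂L/∂y = 30y/x^2, ∂L/∂y' = y'.
The Euler-Lagrange equation d/dx(∂L/∂y') − ∂L/∂y = 0 reduces to
    y'' − 30/x^2 · y = 0  (x > 0).
Its general solution is
    y(x) = A x^6 + B x^(-5),
with A, B fixed by the endpoint conditions.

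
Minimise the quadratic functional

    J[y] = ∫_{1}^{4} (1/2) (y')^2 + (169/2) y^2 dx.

The Lagrangian is L = (1/2) (y')^2 + (169/2) y^2.
Compute ∂L/∂y = 169y, ∂L/∂y' = y'.
The Euler-Lagrange equation d/dx(∂L/∂y') − ∂L/∂y = 0 reduces to
    y'' − 169 y = 0.
Its general solution is
    y(x) = A e^(13x) + B e^(−13x),
with A, B fixed by the endpoint conditions.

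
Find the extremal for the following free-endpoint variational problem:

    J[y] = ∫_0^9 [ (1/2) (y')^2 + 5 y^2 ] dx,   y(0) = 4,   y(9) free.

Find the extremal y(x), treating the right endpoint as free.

The Lagrangian L = (1/2) (y')^2 + 5 y^2 gives
    ∂L/∂y = 10 y,   ∂L/∂y' = y'.
Euler-Lagrange: y'' − 10 y = 0.
With k = sqrt(10), the general solution is
    y(x) = A cosh(sqrt(10) x) + B sinh(sqrt(10) x).
Fixed left endpoint y(0) = 4 ⇒ A = 4.
The right endpoint x = 9 is free, so the natural (transversality) condition is ∂L/∂y' |_{x=9} = 0, i.e. y'(9) = 0.
Compute y'(x) = A k sinh(k x) + B k cosh(k x), so
    y'(9) = A k sinh(k·9) + B k cosh(k·9) = 0
    ⇒ B = −A tanh(k·9) = − 4 tanh(sqrt(10)·9).
Therefore the extremal is
    y(x) = 4 cosh(sqrt(10) x) − 4 tanh(sqrt(10)·9) sinh(sqrt(10) x).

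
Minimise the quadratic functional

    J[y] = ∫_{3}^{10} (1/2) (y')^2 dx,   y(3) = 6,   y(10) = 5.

The Lagrangian is L = (1/2) (y')^2.
Compute ∂L/∂y = 0, ∂L/∂y' = y'.
The Euler-Lagrange equation d/dx(∂L/∂y') − ∂L/∂y = 0 reduces to
    y'' = 0.
Its general solution is
    y(x) = A x + B,
with A, B fixed by the endpoint conditions.
Applying the endpoint conditions y(3) = 6 and y(10) = 5: solve A·3 + B = 6 and A·10 + B = 5. Subtracting gives A(10 − 3) = 5 − 6, so A = -1/7, and B = 6 − A·3 = 45/7. Therefore
    y(x) = (-1/7) x + 45/7.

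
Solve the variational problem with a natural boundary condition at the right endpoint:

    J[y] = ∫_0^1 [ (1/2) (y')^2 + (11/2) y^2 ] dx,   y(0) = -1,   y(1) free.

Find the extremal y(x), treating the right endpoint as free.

The Lagrangian L = (1/2) (y')^2 + (11/2) y^2 gives
    ∂L/∂y = 11 y,   ∂L/∂y' = y'.
Euler-Lagrange: y'' − 11 y = 0.
With k = sqrt(11), the general solution is
    y(x) = A cosh(sqrt(11) x) + B sinh(sqrt(11) x).
Fixed left endpoint y(0) = -1 ⇒ A = -1.
The right endpoint x = 1 is free, so the natural (transversality) condition is ∂L/∂y' |_{x=1} = 0, i.e. y'(1) = 0.
Compute y'(x) = A k sinh(k x) + B k cosh(k x), so
    y'(1) = A k sinh(k·1) + B k cosh(k·1) = 0
    ⇒ B = −A tanh(k·1) = tanh(sqrt(11)·1).
Therefore the extremal is
    y(x) = −cosh(sqrt(11) x) + tanh(sqrt(11)·1) sinh(sqrt(11) x).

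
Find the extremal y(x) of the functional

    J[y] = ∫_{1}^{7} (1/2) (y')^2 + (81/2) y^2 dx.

The Lagrangian is L = (1/2) (y')^2 + (81/2) y^2.
Compute ∂L/∂y = 81y, ∂L/∂y' = y'.
The Euler-Lagrange equation d/dx(∂L/∂y') − ∂L/∂y = 0 reduces to
    y'' − 81 y = 0.
Its general solution is
    y(x) = A e^(9x) + B e^(−9x),
with A, B fixed by the endpoint conditions.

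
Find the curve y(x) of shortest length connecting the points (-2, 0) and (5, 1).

Arc-length functional: J[y] = ∫ sqrt(1 + (y')^2) dx.
Lagrangian L = sqrt(1 + (y')^2) has no explicit y dependence, so ∂L/∂y = 0 and the Euler-Lagrange equation gives
    d/dx( y' / sqrt(1 + (y')^2) ) = 0  ⇒  y' / sqrt(1 + (y')^2) = const.
Hence y' is constant, so y(x) is affine.
Fitting the endpoints (-2, 0) and (5, 1):
    slope m = (1 − 0) / (5 − (-2)) = 1/7,
    intercept c = 0 − m·(-2) = 2/7.
Extremal: y(x) = (1/7) x + 2/7.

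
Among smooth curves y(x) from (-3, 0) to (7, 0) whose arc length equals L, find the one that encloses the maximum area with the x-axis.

Set up the augmented Lagrangian using a multiplier λ for the length constraint:
    F(y, y') = y − λ sqrt(1 + y'^2).
F has no explicit x dependence, so the Beltrami identity yields a first integral
    F − y' ∂F/∂y' = C.
Compute ∂F/∂y' = −λ y' / sqrt(1 + y'^2). Then
    y − λ sqrt(1 + y'^2) + λ y'^2 / sqrt(1 + y'^2) = C
    ⇒  y − λ / sqrt(1 + y'^2) = C.
Solving for y' and integrating gives
    (x − a)^2 + (y − b)^2 = λ^2,
a circular arc of radius λ. The constants a, b are determined by the endpoint conditions y(-3) = y(7) = 0, and λ is fixed implicitly by the length constraint
    ∫_{-3}^{7} sqrt(1 + y'^2) dx = L.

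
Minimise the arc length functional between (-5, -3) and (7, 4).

Arc-length functional: J[y] = ∫ sqrt(1 + (y')^2) dx.
Lagrangian L = sqrt(1 + (y')^2) has no explicit y dependence, so ∂L/∂y = 0 and the Euler-Lagrange equation gives
    d/dx( y' / sqrt(1 + (y')^2) ) = 0  ⇒  y' / sqrt(1 + (y')^2) = const.
Hence y' is constant, so y(x) is affine.
Fitting the endpoints (-5, -3) and (7, 4):
    slope m = (4 − (-3)) / (7 − (-5)) = 7/12,
    intercept c = (-3) − m·(-5) = -1/12.
Extremal: y(x) = (7/12) x - 1/12.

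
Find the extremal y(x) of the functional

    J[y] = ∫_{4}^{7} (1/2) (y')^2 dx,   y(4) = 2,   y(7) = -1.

The Lagrangian is L = (1/2) (y')^2.
Compute ∂L/∂y = 0, ∂L/∂y' = y'.
The Euler-Lagrange equation d/dx(∂L/∂y') − ∂L/∂y = 0 reduces to
    y'' = 0.
Its general solution is
    y(x) = A x + B,
with A, B fixed by the endpoint conditions.
Applying the endpoint conditions y(4) = 2 and y(7) = -1: solve A·4 + B = 2 and A·7 + B = -1. Subtracting gives A(7 − 4) = -1 − 2, so A = -1, and B = 2 − A·4 = 6. Therefore
    y(x) = -x + 6.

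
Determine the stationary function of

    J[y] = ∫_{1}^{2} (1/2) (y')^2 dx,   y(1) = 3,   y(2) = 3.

The Lagrangian is L = (1/2) (y')^2.
Compute ∂L/∂y = 0, ∂L/∂y' = y'.
The Euler-Lagrange equation d/dx(∂L/∂y') − ∂L/∂y = 0 reduces to
    y'' = 0.
Its general solution is
    y(x) = A x + B,
with A, B fixed by the endpoint conditions.
Applying the endpoint conditions y(1) = 3 and y(2) = 3: solve A·1 + B = 3 and A·2 + B = 3. Subtracting gives A(2 − 1) = 3 − 3, so A = 0, and B = 3 − A·1 = 3. Therefore
    y(x) = 3.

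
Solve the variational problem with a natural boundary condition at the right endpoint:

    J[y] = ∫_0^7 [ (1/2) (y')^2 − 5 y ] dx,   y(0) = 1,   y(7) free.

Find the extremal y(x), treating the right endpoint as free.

The Lagrangian L = (1/2) (y')^2 − 5 y gives
    ∂L/∂y = −5,   ∂L/∂y' = y'.
Euler-Lagrange: d/dx(y') − (−5) = 0, i.e. y'' + 5 = 0, so
    y(x) = −(5/2) x^2 + C1 x + C2.
Fixed left endpoint y(0) = 1 ⇒ C2 = 1.
The right endpoint x = 7 is free, so the natural (transversality) condition is ∂L/∂y' |_{x=7} = 0, i.e. y'(7) = 0.
Compute y'(x) = −5 x + C1, so y'(7) = −35 + C1 = 0 ⇒ C1 = 35.
Therefore the extremal is
    y(x) = −(5/2) x^2 + 35 x + 1.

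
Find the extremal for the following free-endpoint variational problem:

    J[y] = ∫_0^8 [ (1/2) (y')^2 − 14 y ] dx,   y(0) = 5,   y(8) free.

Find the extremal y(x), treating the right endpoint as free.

The Lagrangian L = (1/2) (y')^2 − 14 y gives
    ∂L/∂y = −14,   ∂L/∂y' = y'.
Euler-Lagrange: d/dx(y') − (−14) = 0, i.e. y'' + 14 = 0, so
    y(x) = −(14/2) x^2 + C1 x + C2.
Fixed left endpoint y(0) = 5 ⇒ C2 = 5.
The right endpoint x = 8 is free, so the natural (transversality) condition is ∂L/∂y' |_{x=8} = 0, i.e. y'(8) = 0.
Compute y'(x) = −14 x + C1, so y'(8) = −112 + C1 = 0 ⇒ C1 = 112.
Therefore the extremal is
    y(x) = −7 x^2 + 112 x + 5.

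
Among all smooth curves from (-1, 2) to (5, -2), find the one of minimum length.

Arc-length functional: J[y] = ∫ sqrt(1 + (y')^2) dx.
Lagrangian L = sqrt(1 + (y')^2) has no explicit y dependence, so ∂L/∂y = 0 and the Euler-Lagrange equation gives
    d/dx( y' / sqrt(1 + (y')^2) ) = 0  ⇒  y' / sqrt(1 + (y')^2) = const.
Hence y' is constant, so y(x) is affine.
Fitting the endpoints (-1, 2) and (5, -2):
    slope m = ((-2) − 2) / (5 − (-1)) = -2/3,
    intercept c = 2 − m·(-1) = 4/3.
Extremal: y(x) = (-2/3) x + 4/3.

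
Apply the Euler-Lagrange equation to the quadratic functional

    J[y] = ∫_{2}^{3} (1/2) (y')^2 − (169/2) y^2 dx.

The Lagrangian is L = (1/2) (y')^2 − (169/2) y^2.
Compute ∂L/∂y = -169y, ∂L/∂y' = y'.
The Euler-Lagrange equation d/dx(∂L/∂y') − ∂L/∂y = 0 reduces to
    y'' + 169 y = 0.
Its general solution is
    y(x) = A sin(13x) + B cos(13x),
with A, B fixed by the endpoint conditions.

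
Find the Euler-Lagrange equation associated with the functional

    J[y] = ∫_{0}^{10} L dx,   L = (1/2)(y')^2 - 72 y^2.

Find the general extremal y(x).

The Lagrangian is L = (1/2)(y')^2 - 72 y^2.
∂L/∂y = -144y.
∂L/∂y' = y'.
The Euler-Lagrange equation d/dx(∂L/∂y') − ∂L/∂y = 0 becomes:
    y'' + 144 y = 0
General solution: y(x) = A sin(12x) + B cos(12x), where A and B are arbitrary constants fixed by the endpoint conditions.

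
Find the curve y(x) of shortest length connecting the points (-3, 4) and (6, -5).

Arc-length functional: J[y] = ∫ sqrt(1 + (y')^2) dx.
Lagrangian L = sqrt(1 + (y')^2) has no explicit y dependence, so ∂L/∂y = 0 and the Euler-Lagrange equation gives
    d/dx( y' / sqrt(1 + (y')^2) ) = 0  ⇒  y' / sqrt(1 + (y')^2) = const.
Hence y' is constant, so y(x) is affine.
Fitting the endpoints (-3, 4) and (6, -5):
    slope m = ((-5) − 4) / (6 − (-3)) = -1,
    intercept c = 4 − m·(-3) = 1.
Extremal: y(x) = -x + 1.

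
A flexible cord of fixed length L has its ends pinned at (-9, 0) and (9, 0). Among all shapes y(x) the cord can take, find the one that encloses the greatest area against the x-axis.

Set up the augmented Lagrangian using a multiplier λ for the length constraint:
    F(y, y') = y − λ sqrt(1 + y'^2).
F has no explicit x dependence, so the Beltrami identity yields a first integral
    F − y' ∂F/∂y' = C.
Compute ∂F/∂y' = −λ y' / sqrt(1 + y'^2). Then
    y − λ sqrt(1 + y'^2) + λ y'^2 / sqrt(1 + y'^2) = C
    ⇒  y − λ / sqrt(1 + y'^2) = C.
Solving for y' and integrating gives
    (x − a)^2 + (y − b)^2 = λ^2,
a circular arc of radius λ. The constants a, b are determined by the endpoint conditions y(-9) = y(9) = 0, and λ is fixed implicitly by the length constraint
    ∫_{-9}^{9} sqrt(1 + y'^2) dx = L.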